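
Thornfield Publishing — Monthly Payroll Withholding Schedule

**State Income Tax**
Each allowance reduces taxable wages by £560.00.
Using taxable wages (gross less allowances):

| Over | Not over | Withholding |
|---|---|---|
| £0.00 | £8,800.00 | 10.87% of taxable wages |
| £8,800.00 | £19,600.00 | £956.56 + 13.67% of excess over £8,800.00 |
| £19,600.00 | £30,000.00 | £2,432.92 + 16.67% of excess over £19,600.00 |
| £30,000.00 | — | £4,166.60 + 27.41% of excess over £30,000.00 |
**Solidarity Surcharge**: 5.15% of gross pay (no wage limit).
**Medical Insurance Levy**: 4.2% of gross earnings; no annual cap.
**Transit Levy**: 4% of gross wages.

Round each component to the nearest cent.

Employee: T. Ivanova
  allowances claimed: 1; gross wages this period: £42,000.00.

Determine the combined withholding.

£12,909.30

State Income Tax: taxable = £42,000.00 − 1×£560.00 = £41,440.00
  £4,166.60 + 27.41% × (£41,440.00 − £30,000.00) = £4,166.60 + 27.41% × £11,440.00 = £7,302.30
Solidarity Surcharge: 5.15% × £42,000.00 = £2,163.00
Medical Insurance Levy: 4.2% × £42,000.00 = £1,764.00
Transit Levy: 4% × £42,000.00 = £1,680.00
Total: £7,302.30 + £2,163.00 + £1,764.00 + £1,680.00 = £12,909.30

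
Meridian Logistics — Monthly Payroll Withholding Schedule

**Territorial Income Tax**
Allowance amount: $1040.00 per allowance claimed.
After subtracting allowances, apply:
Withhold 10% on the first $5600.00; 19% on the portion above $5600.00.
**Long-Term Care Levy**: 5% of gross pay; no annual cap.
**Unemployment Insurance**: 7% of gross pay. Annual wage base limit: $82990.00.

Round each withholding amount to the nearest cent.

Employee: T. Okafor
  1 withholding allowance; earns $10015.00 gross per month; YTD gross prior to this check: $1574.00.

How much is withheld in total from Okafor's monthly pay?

$2403.05

Territorial Income Tax: taxable = $10015.00 − 1×$1040.00 = $8975.00
  $560.00 + 19% × ($8975.00 − $5600.00) = $560.00 + 19% × $3375.00 = $1201.25
Long-Term Care Levy: 5% × $10015.00 = $500.75
Unemployment Insurance: 7% × $10015.00 = $701.05
Total: $1201.25 + $500.75 + $701.05 = $2403.05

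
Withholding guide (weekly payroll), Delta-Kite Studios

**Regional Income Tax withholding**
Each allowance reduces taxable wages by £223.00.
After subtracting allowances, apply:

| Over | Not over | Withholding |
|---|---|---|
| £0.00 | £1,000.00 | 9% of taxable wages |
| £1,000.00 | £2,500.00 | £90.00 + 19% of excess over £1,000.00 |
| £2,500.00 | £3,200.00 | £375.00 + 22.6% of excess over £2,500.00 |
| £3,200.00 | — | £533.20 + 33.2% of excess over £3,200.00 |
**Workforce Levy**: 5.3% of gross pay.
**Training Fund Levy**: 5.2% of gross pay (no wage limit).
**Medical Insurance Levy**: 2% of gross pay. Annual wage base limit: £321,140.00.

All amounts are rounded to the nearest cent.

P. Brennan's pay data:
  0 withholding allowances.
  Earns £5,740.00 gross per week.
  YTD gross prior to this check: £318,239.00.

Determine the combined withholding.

£2,037.20

Regional Income Tax: taxable = £5,740.00
  £533.20 + 33.2% × (£5,740.00 − £3,200.00) = £533.20 + 33.2% × £2,540.00 = £1,376.48
Workforce Levy: 5.3% × £5,740.00 = £304.22
Training Fund Levy: 5.2% × £5,740.00 = £298.48
Medical Insurance Levy: cap £321,140.00 − YTD £318,239.00 = £2,901.00 subject; 2% × £2,901.00 = £58.02
Total: £1,376.48 + £304.22 + £298.48 + £58.02 = £2,037.20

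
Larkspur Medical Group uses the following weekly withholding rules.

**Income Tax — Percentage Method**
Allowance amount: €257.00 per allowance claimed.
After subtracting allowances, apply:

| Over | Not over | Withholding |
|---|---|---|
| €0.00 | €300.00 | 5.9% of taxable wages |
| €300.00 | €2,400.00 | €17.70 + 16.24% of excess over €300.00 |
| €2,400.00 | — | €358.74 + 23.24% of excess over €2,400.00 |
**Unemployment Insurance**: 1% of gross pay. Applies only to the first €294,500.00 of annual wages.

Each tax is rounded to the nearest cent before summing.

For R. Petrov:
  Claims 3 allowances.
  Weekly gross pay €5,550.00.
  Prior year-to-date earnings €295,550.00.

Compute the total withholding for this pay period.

€911.62

Income Tax: taxable = €5,550.00 − 3×€257.00 = €4,779.00
  €358.74 + 23.24% × (€4,779.00 − €2,400.00) = €358.74 + 23.24% × €2,379.00 = €911.62
Unemployment Insurance: YTD €295,550.00 ≥ cap €294,500.00 → €0.00
Total: €911.62 + €0.00 = €911.62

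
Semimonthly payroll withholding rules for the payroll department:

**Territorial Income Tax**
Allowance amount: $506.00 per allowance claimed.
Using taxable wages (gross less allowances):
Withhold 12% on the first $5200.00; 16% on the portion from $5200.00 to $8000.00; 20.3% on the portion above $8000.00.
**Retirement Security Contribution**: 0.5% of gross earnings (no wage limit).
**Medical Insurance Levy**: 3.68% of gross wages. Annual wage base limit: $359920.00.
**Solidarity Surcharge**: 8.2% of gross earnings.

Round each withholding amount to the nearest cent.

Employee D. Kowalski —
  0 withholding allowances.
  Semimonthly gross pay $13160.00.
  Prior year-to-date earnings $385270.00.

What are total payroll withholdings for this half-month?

Territorial Income Tax: taxable = $13160.00
  $1072.00 + 20.3% × ($13160.00 − $8000.00) = $1072.00 + 20.3% × $5160.00 = $2119.48
Retirement Security Contribution: 0.5% × $13160.00 = $65.80
Medical Insurance Levy: YTD $385270.00 ≥ cap $359920.00 → $0.00
Solidarity Surcharge: 8.2% × $13160.00 = $1079.12
Total: $2119.48 + $65.80 + $0.00 + $1079.12 = $3264.40

$3264.40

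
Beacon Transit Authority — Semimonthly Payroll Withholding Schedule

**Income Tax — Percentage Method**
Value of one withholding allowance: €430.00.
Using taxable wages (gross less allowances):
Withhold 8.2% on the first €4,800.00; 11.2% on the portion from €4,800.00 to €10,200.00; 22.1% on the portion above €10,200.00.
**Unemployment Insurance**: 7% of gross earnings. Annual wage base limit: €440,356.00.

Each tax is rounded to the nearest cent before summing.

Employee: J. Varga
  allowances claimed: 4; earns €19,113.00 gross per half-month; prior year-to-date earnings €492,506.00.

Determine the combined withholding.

€2,588.05

Income Tax: taxable = €19,113.00 − 4×€430.00 = €17,393.00
  €998.40 + 22.1% × (€17,393.00 − €10,200.00) = €998.40 + 22.1% × €7,193.00 = €2,588.05
Unemployment Insurance: YTD €492,506.00 ≥ cap €440,356.00 → €0.00
Total: €2,588.05 + €0.00 = €2,588.05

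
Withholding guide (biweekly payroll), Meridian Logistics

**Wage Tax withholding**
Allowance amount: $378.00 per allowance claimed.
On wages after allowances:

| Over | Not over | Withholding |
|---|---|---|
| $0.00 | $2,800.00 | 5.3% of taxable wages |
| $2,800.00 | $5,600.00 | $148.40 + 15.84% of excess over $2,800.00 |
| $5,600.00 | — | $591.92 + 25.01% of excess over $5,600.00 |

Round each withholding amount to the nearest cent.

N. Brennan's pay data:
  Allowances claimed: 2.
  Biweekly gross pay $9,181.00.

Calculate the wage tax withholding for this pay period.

Wage Tax: taxable = $9,181.00 − 2×$378.00 = $8,425.00
  $591.92 + 25.01% × ($8,425.00 − $5,600.00) = $591.92 + 25.01% × $2,825.00 = $1,298.45

$1,298.45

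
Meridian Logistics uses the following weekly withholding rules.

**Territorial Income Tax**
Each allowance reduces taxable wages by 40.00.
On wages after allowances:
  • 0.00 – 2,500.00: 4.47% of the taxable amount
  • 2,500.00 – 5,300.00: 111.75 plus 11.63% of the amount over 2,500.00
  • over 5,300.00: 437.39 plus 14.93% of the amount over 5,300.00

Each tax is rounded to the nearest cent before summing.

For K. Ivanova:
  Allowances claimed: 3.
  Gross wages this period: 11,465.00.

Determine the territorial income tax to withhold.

Territorial Income Tax: taxable = 11,465.00 − 3×40.00 = 11,345.00
  437.39 + 14.93% × (11,345.00 − 5,300.00) = 437.39 + 14.93% × 6,045.00 = 1,339.91

1,339.91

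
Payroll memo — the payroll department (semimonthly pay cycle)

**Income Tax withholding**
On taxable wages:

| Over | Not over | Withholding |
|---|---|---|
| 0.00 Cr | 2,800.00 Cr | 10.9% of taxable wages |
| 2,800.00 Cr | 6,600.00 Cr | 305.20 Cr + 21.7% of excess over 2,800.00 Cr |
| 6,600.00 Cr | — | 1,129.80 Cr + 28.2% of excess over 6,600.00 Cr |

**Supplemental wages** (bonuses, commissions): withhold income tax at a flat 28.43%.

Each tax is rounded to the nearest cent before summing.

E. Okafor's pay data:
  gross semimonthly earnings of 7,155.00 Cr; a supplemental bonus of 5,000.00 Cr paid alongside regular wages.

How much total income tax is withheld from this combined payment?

Income Tax: taxable = 7,155.00 Cr
  1,129.80 Cr + 28.2% × (7,155.00 Cr − 6,600.00 Cr) = 1,129.80 Cr + 28.2% × 555.00 Cr = 1,286.31 Cr
Supplemental (28.43% flat on bonus): 28.43% × 5,000.00 Cr = 1,421.50 Cr
Total income tax: 1,286.31 Cr + 1,421.50 Cr = 2,707.81 Cr

2,707.81 Cr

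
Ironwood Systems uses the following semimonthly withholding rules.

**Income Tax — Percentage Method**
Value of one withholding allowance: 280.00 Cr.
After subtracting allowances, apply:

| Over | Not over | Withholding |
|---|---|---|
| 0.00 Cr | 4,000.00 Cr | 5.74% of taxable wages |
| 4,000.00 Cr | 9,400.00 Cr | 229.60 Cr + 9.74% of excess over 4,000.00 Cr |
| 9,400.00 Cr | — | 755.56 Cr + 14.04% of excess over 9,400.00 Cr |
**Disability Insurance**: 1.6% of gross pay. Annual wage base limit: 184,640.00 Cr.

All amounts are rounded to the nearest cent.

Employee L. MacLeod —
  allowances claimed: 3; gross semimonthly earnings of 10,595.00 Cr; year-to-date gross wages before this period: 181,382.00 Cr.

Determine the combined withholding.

857.53 Cr

Income Tax: taxable = 10,595.00 Cr − 3×280.00 Cr = 9,755.00 Cr
  755.56 Cr + 14.04% × (9,755.00 Cr − 9,400.00 Cr) = 755.56 Cr + 14.04% × 355.00 Cr = 805.40 Cr
Disability Insurance: cap 184,640.00 Cr − YTD 181,382.00 Cr = 3,258.00 Cr subject; 1.6% × 3,258.00 Cr = 52.13 Cr
Total: 805.40 Cr + 52.13 Cr = 857.53 Cr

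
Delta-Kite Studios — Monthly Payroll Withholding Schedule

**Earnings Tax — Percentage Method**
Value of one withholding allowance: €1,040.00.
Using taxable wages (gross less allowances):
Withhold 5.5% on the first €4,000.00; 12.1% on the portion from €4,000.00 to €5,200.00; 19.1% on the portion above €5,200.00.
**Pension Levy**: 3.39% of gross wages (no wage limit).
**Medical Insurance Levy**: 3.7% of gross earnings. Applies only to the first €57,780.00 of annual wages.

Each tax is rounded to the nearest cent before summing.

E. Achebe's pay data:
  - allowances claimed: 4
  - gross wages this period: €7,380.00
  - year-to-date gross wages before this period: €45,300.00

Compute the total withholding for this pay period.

€700.34

Earnings Tax: taxable = €7,380.00 − 4×€1,040.00 = €3,220.00
  5.5% × €3,220.00 = €177.10
Pension Levy: 3.39% × €7,380.00 = €250.18
Medical Insurance Levy: 3.7% × €7,380.00 = €273.06
Total: €177.10 + €250.18 + €273.06 = €700.34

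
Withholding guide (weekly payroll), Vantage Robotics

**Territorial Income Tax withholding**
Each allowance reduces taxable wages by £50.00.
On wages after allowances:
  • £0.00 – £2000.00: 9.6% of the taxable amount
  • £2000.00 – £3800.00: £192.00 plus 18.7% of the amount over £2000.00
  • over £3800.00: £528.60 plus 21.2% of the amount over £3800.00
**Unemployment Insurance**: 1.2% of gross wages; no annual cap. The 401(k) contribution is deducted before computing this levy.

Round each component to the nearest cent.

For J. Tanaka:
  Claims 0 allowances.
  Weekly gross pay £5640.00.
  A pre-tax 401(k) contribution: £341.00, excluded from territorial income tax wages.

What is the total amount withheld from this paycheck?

Territorial Income Tax: taxable = £5640.00 − £341.00 = £5299.00
  £528.60 + 21.2% × (£5299.00 − £3800.00) = £528.60 + 21.2% × £1499.00 = £846.39
Unemployment Insurance: 1.2% × £5299.00 = £63.59
Total: £846.39 + £63.59 = £909.98

£909.98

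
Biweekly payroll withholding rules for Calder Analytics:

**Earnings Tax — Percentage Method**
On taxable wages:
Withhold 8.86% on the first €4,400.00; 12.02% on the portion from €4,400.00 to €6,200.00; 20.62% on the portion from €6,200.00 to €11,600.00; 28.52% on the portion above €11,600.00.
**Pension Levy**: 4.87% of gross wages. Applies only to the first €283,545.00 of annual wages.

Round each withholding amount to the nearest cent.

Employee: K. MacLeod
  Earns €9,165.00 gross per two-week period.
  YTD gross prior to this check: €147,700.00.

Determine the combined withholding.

Earnings Tax: taxable = €9,165.00
  €606.20 + 20.62% × (€9,165.00 − €6,200.00) = €606.20 + 20.62% × €2,965.00 = €1,217.58
Pension Levy: 4.87% × €9,165.00 = €446.34
Total: €1,217.58 + €446.34 = €1,663.92

€1,663.92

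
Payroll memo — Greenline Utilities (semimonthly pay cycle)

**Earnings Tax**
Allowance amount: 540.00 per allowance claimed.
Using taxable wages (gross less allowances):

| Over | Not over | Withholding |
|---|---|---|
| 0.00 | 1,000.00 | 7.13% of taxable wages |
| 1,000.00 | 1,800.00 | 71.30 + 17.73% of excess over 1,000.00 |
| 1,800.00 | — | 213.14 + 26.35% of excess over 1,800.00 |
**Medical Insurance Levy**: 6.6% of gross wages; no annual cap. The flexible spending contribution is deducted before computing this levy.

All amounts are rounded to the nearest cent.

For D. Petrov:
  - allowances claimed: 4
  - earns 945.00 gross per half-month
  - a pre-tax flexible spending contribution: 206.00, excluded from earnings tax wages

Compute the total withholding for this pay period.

48.77

Earnings Tax: taxable = 945.00 − 206.00 − 4×540.00 = -1,421.00
  Taxable ≤ 0 → 0.00
Medical Insurance Levy: 6.6% × 739.00 = 48.77
Total: 0.00 + 48.77 = 48.77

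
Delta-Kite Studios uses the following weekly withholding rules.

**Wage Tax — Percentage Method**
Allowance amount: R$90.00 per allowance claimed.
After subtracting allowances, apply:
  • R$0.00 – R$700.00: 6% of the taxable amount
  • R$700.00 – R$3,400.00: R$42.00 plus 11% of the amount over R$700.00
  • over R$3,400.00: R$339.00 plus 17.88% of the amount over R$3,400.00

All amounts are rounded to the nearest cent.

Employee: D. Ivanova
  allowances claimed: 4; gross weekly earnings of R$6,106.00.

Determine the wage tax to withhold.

Wage Tax: taxable = R$6,106.00 − 4×R$90.00 = R$5,746.00
  R$339.00 + 17.88% × (R$5,746.00 − R$3,400.00) = R$339.00 + 17.88% × R$2,346.00 = R$758.46

R$758.46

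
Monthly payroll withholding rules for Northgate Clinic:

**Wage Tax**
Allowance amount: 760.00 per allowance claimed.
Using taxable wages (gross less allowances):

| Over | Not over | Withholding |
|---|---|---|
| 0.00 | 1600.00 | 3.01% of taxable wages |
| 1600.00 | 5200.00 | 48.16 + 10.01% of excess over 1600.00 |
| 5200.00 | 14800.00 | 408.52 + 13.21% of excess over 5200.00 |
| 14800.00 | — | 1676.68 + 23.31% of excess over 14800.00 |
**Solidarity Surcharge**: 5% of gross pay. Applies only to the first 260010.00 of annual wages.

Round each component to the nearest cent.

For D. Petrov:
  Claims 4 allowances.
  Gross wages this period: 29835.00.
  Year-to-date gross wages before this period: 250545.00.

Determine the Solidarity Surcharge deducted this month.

473.25

Solidarity Surcharge: cap 260010.00 − YTD 250545.00 = 9465.00 subject; 5% × 9465.00 = 473.25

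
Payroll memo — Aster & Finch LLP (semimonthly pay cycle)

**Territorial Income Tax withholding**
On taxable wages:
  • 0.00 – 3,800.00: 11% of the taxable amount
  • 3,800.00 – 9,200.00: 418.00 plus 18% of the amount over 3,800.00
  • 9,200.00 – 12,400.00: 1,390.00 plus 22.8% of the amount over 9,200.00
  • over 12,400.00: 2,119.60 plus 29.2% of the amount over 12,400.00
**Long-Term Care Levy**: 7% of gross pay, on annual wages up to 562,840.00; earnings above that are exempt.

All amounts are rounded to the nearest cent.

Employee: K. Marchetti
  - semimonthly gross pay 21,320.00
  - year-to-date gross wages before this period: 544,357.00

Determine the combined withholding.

Territorial Income Tax: taxable = 21,320.00
  2,119.60 + 29.2% × (21,320.00 − 12,400.00) = 2,119.60 + 29.2% × 8,920.00 = 4,724.24
Long-Term Care Levy: cap 562,840.00 − YTD 544,357.00 = 18,483.00 subject; 7% × 18,483.00 = 1,293.81
Total: 4,724.24 + 1,293.81 = 6,018.05

6,018.05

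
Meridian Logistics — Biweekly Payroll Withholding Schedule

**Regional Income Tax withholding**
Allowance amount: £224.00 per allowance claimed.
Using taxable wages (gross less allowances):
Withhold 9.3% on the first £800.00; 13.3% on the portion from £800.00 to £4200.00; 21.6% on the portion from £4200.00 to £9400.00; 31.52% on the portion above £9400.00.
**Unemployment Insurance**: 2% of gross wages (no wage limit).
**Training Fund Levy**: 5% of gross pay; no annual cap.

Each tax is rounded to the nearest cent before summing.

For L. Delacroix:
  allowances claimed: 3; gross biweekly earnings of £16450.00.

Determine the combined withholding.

Regional Income Tax: taxable = £16450.00 − 3×£224.00 = £15778.00
  £1649.80 + 31.52% × (£15778.00 − £9400.00) = £1649.80 + 31.52% × £6378.00 = £3660.15
Unemployment Insurance: 2% × £16450.00 = £329.00
Training Fund Levy: 5% × £16450.00 = £822.50
Total: £3660.15 + £329.00 + £822.50 = £4811.65

£4811.65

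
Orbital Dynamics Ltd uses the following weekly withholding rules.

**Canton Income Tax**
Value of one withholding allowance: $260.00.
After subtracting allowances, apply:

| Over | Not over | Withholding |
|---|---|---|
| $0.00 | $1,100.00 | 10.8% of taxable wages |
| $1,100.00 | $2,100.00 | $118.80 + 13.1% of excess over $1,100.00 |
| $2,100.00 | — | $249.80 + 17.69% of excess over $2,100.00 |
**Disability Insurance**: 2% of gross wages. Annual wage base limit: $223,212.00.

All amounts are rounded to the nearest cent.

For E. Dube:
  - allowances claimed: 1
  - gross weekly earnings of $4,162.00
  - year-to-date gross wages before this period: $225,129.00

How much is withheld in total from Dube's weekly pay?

Canton Income Tax: taxable = $4,162.00 − 1×$260.00 = $3,902.00
  $249.80 + 17.69% × ($3,902.00 − $2,100.00) = $249.80 + 17.69% × $1,802.00 = $568.57
Disability Insurance: YTD $225,129.00 ≥ cap $223,212.00 → $0.00
Total: $568.57 + $0.00 = $568.57

$568.57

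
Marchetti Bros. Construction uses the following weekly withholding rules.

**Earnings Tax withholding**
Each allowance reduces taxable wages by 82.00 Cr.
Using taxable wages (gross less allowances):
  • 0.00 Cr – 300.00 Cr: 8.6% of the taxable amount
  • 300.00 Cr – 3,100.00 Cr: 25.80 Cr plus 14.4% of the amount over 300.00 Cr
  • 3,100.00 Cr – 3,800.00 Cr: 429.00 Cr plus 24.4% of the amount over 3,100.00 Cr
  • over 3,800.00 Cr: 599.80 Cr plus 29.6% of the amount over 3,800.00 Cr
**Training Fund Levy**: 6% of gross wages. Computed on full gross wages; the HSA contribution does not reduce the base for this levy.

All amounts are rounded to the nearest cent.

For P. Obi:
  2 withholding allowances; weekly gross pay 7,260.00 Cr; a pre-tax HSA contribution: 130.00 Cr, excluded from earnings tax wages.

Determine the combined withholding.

Earnings Tax: taxable = 7,260.00 Cr − 130.00 Cr − 2×82.00 Cr = 6,966.00 Cr
  599.80 Cr + 29.6% × (6,966.00 Cr − 3,800.00 Cr) = 599.80 Cr + 29.6% × 3,166.00 Cr = 1,536.94 Cr
Training Fund Levy: 6% × 7,260.00 Cr = 435.60 Cr
Total: 1,536.94 Cr + 435.60 Cr = 1,972.54 Cr

1,972.54 Cr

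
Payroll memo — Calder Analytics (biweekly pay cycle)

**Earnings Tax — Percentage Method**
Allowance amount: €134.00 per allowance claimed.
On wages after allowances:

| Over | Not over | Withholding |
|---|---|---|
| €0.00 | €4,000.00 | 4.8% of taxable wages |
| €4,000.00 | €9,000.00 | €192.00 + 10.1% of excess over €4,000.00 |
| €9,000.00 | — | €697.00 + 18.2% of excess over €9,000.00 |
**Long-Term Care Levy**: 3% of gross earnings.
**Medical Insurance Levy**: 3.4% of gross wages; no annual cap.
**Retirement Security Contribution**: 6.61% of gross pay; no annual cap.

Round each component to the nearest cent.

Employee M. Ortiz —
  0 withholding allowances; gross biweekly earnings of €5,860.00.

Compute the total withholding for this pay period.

€1,142.25

Earnings Tax: taxable = €5,860.00
  €192.00 + 10.1% × (€5,860.00 − €4,000.00) = €192.00 + 10.1% × €1,860.00 = €379.86
Long-Term Care Levy: 3% × €5,860.00 = €175.80
Medical Insurance Levy: 3.4% × €5,860.00 = €199.24
Retirement Security Contribution: 6.61% × €5,860.00 = €387.35
Total: €379.86 + €175.80 + €199.24 + €387.35 = €1,142.25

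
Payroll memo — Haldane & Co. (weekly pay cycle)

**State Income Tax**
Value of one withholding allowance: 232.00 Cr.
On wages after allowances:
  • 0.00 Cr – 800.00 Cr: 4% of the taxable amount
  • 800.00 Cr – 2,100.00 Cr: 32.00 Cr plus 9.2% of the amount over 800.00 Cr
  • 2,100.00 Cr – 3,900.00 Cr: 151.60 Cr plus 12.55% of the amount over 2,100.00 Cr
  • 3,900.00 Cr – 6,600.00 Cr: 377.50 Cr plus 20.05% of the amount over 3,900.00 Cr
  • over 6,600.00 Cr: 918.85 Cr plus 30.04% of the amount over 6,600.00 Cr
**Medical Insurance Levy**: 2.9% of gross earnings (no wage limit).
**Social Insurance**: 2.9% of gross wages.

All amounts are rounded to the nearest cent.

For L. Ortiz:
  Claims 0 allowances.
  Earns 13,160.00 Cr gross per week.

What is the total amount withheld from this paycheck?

3,652.75 Cr

State Income Tax: taxable = 13,160.00 Cr
  918.85 Cr + 30.04% × (13,160.00 Cr − 6,600.00 Cr) = 918.85 Cr + 30.04% × 6,560.00 Cr = 2,889.47 Cr
Medical Insurance Levy: 2.9% × 13,160.00 Cr = 381.64 Cr
Social Insurance: 2.9% × 13,160.00 Cr = 381.64 Cr
Total: 2,889.47 Cr + 381.64 Cr + 381.64 Cr = 3,652.75 Cr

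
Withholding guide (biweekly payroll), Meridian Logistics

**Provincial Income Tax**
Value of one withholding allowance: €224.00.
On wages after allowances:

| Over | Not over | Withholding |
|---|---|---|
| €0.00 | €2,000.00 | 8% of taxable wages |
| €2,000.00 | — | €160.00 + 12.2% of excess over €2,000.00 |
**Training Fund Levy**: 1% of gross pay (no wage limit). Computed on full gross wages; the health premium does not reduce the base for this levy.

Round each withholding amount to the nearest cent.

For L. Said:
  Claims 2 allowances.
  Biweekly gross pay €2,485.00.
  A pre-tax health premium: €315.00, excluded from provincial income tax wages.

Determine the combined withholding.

€162.61

Provincial Income Tax: taxable = €2,485.00 − €315.00 − 2×€224.00 = €1,722.00
  8% × €1,722.00 = €137.76
Training Fund Levy: 1% × €2,485.00 = €24.85
Total: €137.76 + €24.85 = €162.61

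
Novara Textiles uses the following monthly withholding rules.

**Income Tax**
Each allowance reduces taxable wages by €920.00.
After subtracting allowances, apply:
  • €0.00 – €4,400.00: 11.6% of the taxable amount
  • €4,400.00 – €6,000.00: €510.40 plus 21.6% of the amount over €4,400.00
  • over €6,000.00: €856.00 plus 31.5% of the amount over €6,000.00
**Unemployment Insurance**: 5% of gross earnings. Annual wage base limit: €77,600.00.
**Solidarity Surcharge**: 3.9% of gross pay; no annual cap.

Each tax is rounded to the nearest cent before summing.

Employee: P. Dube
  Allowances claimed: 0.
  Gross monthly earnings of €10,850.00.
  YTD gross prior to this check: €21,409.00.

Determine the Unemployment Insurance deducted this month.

Unemployment Insurance: 5% × €10,850.00 = €542.50

€542.50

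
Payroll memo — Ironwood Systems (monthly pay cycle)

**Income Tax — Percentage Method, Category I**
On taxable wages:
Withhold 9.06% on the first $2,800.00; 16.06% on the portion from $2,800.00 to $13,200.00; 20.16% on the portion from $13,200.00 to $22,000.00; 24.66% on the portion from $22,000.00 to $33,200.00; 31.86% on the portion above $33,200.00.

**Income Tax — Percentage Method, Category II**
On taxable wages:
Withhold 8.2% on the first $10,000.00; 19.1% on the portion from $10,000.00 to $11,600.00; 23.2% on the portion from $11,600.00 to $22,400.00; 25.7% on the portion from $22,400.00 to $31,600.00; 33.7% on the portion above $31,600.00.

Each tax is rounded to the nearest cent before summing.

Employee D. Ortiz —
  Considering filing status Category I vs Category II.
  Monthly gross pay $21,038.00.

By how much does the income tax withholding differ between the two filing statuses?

$188.84

Income Tax (Category I): taxable = $21,038.00
  $1,923.92 + 20.16% × ($21,038.00 − $13,200.00) = $1,923.92 + 20.16% × $7,838.00 = $3,504.06
Income Tax (Category II): taxable = $21,038.00
  $1,125.60 + 23.2% × ($21,038.00 − $11,600.00) = $1,125.60 + 23.2% × $9,438.00 = $3,315.22
Difference: |$3,504.06 − $3,315.22| = $188.84 (higher under Category I)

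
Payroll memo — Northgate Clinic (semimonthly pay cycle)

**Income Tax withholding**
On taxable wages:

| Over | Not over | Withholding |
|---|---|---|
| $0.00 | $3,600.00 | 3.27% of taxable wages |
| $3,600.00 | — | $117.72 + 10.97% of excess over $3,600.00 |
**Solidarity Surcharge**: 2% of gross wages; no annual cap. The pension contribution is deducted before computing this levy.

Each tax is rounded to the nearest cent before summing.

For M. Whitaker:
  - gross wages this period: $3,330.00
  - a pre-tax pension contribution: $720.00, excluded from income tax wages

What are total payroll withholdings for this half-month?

$137.55

Income Tax: taxable = $3,330.00 − $720.00 = $2,610.00
  3.27% × $2,610.00 = $85.35
Solidarity Surcharge: 2% × $2,610.00 = $52.20
Total: $85.35 + $52.20 = $137.55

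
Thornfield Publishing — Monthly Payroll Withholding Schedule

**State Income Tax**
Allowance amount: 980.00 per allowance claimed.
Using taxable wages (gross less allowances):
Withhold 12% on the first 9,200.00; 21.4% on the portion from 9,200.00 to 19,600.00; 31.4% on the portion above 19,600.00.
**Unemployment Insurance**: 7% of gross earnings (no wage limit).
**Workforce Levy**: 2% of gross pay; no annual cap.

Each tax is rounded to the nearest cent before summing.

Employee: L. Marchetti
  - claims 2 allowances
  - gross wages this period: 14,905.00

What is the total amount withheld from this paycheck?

State Income Tax: taxable = 14,905.00 − 2×980.00 = 12,945.00
  1,104.00 + 21.4% × (12,945.00 − 9,200.00) = 1,104.00 + 21.4% × 3,745.00 = 1,905.43
Unemployment Insurance: 7% × 14,905.00 = 1,043.35
Workforce Levy: 2% × 14,905.00 = 298.10
Total: 1,905.43 + 1,043.35 + 298.10 = 3,246.88

3,246.88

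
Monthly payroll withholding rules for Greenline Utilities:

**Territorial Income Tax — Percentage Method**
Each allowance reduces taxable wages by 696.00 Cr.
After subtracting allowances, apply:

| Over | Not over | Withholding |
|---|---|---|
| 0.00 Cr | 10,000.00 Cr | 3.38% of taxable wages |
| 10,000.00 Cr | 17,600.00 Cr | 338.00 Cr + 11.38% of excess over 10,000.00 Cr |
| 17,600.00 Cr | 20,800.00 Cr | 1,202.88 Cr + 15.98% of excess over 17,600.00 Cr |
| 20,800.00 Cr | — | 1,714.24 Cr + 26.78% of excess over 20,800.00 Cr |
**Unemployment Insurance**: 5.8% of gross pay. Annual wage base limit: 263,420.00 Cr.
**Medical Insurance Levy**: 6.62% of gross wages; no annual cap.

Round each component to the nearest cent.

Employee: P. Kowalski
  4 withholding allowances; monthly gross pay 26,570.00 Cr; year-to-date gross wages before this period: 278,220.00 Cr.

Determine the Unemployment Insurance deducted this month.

Unemployment Insurance: YTD 278,220.00 Cr ≥ cap 263,420.00 Cr → 0.00 Cr

0.00 Cr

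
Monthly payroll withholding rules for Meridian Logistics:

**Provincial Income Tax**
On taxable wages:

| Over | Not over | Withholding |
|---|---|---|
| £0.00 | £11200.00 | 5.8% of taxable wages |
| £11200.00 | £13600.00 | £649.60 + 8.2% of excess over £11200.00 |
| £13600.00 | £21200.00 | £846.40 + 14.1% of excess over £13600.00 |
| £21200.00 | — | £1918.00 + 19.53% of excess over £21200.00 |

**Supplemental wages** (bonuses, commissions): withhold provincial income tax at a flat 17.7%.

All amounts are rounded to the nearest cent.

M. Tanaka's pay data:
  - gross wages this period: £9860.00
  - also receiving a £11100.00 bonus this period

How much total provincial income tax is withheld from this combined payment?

£2536.58

Provincial Income Tax: taxable = £9860.00
  5.8% × £9860.00 = £571.88
Supplemental (17.7% flat on bonus): 17.7% × £11100.00 = £1964.70
Total provincial income tax: £571.88 + £1964.70 = £2536.58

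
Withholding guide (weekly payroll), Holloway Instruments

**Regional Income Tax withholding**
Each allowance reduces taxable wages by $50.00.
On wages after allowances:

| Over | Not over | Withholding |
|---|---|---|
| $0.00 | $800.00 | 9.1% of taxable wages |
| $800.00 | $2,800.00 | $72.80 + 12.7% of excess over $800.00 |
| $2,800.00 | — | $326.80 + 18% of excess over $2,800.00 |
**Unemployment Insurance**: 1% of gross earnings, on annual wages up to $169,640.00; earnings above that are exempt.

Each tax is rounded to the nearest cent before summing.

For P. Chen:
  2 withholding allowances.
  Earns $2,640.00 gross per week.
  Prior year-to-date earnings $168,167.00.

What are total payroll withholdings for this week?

Regional Income Tax: taxable = $2,640.00 − 2×$50.00 = $2,540.00
  $72.80 + 12.7% × ($2,540.00 − $800.00) = $72.80 + 12.7% × $1,740.00 = $293.78
Unemployment Insurance: cap $169,640.00 − YTD $168,167.00 = $1,473.00 subject; 1% × $1,473.00 = $14.73
Total: $293.78 + $14.73 = $308.51

$308.51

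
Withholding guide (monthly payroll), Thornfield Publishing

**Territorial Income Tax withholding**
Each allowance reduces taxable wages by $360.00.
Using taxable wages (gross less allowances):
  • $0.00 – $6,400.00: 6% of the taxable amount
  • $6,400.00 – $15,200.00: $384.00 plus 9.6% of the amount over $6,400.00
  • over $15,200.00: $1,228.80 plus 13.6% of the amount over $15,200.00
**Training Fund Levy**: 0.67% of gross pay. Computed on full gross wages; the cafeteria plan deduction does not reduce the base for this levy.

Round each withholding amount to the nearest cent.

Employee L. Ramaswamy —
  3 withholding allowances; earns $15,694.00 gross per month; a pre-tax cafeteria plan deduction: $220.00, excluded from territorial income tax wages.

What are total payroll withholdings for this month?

Territorial Income Tax: taxable = $15,694.00 − $220.00 − 3×$360.00 = $14,394.00
  $384.00 + 9.6% × ($14,394.00 − $6,400.00) = $384.00 + 9.6% × $7,994.00 = $1,151.42
Training Fund Levy: 0.67% × $15,694.00 = $105.15
Total: $1,151.42 + $105.15 = $1,256.57

$1,256.57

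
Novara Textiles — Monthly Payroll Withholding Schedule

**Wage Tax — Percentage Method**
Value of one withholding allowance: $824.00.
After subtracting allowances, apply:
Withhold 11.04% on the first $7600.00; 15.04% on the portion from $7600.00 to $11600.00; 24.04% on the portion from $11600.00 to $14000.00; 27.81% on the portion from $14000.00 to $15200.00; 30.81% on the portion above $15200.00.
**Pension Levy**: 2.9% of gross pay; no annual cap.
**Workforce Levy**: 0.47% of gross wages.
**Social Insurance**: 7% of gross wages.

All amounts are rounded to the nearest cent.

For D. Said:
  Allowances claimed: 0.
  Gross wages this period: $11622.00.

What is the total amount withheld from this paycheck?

$2651.13

Wage Tax: taxable = $11622.00
  $1440.64 + 24.04% × ($11622.00 − $11600.00) = $1440.64 + 24.04% × $22.00 = $1445.93
Pension Levy: 2.9% × $11622.00 = $337.04
Workforce Levy: 0.47% × $11622.00 = $54.62
Social Insurance: 7% × $11622.00 = $813.54
Total: $1445.93 + $337.04 + $54.62 + $813.54 = $2651.13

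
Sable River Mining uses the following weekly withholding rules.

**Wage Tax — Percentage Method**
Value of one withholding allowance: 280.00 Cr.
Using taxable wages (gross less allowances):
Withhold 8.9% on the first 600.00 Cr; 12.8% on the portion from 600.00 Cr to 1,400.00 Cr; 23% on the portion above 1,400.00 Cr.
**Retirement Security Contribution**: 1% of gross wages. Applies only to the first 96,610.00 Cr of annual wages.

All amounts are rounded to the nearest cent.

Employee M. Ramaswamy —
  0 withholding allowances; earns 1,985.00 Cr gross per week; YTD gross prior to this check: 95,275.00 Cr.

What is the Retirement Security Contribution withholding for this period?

Retirement Security Contribution: cap 96,610.00 Cr − YTD 95,275.00 Cr = 1,335.00 Cr subject; 1% × 1,335.00 Cr = 13.35 Cr

13.35 Cr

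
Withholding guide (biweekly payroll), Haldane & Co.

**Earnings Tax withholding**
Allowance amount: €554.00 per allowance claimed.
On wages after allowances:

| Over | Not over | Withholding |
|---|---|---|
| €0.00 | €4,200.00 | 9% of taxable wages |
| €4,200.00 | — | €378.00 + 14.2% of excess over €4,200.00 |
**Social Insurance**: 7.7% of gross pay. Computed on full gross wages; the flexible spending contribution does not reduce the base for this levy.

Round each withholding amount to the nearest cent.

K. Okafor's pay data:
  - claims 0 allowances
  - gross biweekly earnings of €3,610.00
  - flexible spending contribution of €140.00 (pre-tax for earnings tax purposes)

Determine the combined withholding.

Earnings Tax: taxable = €3,610.00 − €140.00 = €3,470.00
  9% × €3,470.00 = €312.30
Social Insurance: 7.7% × €3,610.00 = €277.97
Total: €312.30 + €277.97 = €590.27

€590.27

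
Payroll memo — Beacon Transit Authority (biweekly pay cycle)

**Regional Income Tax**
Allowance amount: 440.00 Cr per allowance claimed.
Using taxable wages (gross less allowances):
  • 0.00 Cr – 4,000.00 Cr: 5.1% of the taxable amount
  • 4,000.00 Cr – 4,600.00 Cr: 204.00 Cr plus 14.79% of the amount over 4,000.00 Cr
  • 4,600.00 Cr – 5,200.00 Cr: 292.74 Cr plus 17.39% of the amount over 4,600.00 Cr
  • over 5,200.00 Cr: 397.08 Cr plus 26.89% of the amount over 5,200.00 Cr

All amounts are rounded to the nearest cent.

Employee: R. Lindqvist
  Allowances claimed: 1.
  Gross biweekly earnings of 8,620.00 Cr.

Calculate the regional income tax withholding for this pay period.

1,198.40 Cr

Regional Income Tax: taxable = 8,620.00 Cr − 1×440.00 Cr = 8,180.00 Cr
  397.08 Cr + 26.89% × (8,180.00 Cr − 5,200.00 Cr) = 397.08 Cr + 26.89% × 2,980.00 Cr = 1,198.40 Cr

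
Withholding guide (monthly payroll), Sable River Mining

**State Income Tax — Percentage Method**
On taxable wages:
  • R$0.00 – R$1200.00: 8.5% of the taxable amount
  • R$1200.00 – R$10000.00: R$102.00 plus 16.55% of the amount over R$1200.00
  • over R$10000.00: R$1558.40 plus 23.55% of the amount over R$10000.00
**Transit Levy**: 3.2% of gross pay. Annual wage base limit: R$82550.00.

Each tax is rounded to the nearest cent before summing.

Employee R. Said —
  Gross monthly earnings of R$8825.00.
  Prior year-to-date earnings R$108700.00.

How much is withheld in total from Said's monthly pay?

R$1363.94

State Income Tax: taxable = R$8825.00
  R$102.00 + 16.55% × (R$8825.00 − R$1200.00) = R$102.00 + 16.55% × R$7625.00 = R$1363.94
Transit Levy: YTD R$108700.00 ≥ cap R$82550.00 → R$0.00
Total: R$1363.94 + R$0.00 = R$1363.94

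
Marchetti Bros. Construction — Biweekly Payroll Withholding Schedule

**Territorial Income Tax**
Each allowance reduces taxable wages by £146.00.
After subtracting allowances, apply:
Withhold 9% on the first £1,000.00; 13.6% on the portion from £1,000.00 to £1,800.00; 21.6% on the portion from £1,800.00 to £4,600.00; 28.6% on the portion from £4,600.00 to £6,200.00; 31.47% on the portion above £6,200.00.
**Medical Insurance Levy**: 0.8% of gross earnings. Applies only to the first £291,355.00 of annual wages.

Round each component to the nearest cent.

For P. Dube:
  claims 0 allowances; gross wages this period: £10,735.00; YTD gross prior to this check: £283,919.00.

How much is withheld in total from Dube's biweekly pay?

Territorial Income Tax: taxable = £10,735.00
  £1,261.20 + 31.47% × (£10,735.00 − £6,200.00) = £1,261.20 + 31.47% × £4,535.00 = £2,688.36
Medical Insurance Levy: cap £291,355.00 − YTD £283,919.00 = £7,436.00 subject; 0.8% × £7,436.00 = £59.49
Total: £2,688.36 + £59.49 = £2,747.85

£2,747.85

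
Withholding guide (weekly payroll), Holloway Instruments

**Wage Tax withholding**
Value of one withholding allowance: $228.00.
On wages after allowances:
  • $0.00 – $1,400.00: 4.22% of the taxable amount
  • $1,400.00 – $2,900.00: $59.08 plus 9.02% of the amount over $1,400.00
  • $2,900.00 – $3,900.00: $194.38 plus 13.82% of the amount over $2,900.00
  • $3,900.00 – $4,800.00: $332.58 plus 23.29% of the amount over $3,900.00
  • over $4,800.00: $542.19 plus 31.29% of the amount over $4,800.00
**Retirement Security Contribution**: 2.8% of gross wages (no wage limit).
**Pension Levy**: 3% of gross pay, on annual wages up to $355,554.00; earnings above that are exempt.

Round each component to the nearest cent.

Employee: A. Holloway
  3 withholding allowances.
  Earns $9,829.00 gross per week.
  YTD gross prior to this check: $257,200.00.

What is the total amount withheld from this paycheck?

Wage Tax: taxable = $9,829.00 − 3×$228.00 = $9,145.00
  $542.19 + 31.29% × ($9,145.00 − $4,800.00) = $542.19 + 31.29% × $4,345.00 = $1,901.74
Retirement Security Contribution: 2.8% × $9,829.00 = $275.21
Pension Levy: 3% × $9,829.00 = $294.87
Total: $1,901.74 + $275.21 + $294.87 = $2,471.82

$2,471.82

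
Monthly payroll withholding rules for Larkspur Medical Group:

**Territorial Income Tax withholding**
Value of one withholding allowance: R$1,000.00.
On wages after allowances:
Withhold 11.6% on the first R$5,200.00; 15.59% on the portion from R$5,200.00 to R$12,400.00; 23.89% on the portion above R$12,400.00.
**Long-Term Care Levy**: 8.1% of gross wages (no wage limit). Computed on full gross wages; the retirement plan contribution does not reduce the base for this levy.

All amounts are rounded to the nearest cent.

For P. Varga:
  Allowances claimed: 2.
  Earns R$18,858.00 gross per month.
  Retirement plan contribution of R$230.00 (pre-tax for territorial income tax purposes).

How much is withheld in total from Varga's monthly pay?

Territorial Income Tax: taxable = R$18,858.00 − R$230.00 − 2×R$1,000.00 = R$16,628.00
  R$1,725.68 + 23.89% × (R$16,628.00 − R$12,400.00) = R$1,725.68 + 23.89% × R$4,228.00 = R$2,735.75
Long-Term Care Levy: 8.1% × R$18,858.00 = R$1,527.50
Total: R$2,735.75 + R$1,527.50 = R$4,263.25

R$4,263.25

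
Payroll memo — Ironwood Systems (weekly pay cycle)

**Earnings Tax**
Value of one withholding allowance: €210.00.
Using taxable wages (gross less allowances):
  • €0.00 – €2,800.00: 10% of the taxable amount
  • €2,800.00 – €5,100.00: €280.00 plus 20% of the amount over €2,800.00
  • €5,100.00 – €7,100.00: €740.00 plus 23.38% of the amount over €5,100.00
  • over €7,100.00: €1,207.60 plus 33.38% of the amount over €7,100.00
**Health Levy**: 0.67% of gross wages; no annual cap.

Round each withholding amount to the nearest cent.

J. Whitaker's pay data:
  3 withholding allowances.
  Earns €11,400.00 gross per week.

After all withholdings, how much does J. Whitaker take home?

Earnings Tax: taxable = €11,400.00 − 3×€210.00 = €10,770.00
  €1,207.60 + 33.38% × (€10,770.00 − €7,100.00) = €1,207.60 + 33.38% × €3,670.00 = €2,432.65
Health Levy: 0.67% × €11,400.00 = €76.38
Total withheld: €2,432.65 + €76.38 = €2,509.03
Net pay: €11,400.00 − €2,509.03 = €8,890.97

€8,890.97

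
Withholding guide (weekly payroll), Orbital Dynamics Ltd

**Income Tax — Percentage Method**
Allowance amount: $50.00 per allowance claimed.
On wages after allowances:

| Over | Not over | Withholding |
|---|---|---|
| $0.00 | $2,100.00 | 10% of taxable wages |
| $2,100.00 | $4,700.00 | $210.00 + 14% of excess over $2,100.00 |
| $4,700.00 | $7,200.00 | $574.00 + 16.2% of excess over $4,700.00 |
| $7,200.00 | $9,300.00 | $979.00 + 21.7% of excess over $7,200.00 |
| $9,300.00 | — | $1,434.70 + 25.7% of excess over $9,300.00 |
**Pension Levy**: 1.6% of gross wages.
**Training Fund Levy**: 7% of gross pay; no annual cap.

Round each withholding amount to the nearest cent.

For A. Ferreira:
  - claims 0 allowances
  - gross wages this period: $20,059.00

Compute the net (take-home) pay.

$14,134.17

Income Tax: taxable = $20,059.00
  $1,434.70 + 25.7% × ($20,059.00 − $9,300.00) = $1,434.70 + 25.7% × $10,759.00 = $4,199.76
Pension Levy: 1.6% × $20,059.00 = $320.94
Training Fund Levy: 7% × $20,059.00 = $1,404.13
Total withheld: $4,199.76 + $320.94 + $1,404.13 = $5,924.83
Net pay: $20,059.00 − $5,924.83 = $14,134.17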